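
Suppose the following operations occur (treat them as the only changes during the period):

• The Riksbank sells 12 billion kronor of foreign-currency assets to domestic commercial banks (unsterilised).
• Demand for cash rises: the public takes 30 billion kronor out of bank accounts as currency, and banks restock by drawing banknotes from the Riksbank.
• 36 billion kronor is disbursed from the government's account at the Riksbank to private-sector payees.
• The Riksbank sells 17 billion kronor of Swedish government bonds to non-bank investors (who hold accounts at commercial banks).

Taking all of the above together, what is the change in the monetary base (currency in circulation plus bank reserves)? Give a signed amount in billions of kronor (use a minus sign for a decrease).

+7 billion

FX sale 12 billion kronor: Riksbank balance sheet contracts → −12B.
Currency withdrawal 30 billion kronor: just a shift between currency and reserves — both are base money → 0.
Government spending 36 billion kronor: a non-base liability converts back to reserves → +36B.
Asset sale (to non-banks) 17 billion kronor: Riksbank balance sheet contracts → −17B.
Net: −12 + 0 + 36 − 17 = +7 billion.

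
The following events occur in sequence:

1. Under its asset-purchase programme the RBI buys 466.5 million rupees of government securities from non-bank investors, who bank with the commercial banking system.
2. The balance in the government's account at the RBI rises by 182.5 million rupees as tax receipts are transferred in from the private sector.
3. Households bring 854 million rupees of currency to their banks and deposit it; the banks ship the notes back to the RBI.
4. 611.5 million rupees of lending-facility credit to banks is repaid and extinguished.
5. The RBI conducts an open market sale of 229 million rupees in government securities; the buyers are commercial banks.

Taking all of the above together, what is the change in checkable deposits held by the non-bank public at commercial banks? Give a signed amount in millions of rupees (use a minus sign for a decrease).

+1138 million

RBI balance sheet:
  Assets:      Securities +237.5M, Loans to banks −611.5M
  Liabilities: Bank reserves +297.5M, Currency in circulation −854M, Government deposits +182.5M
Commercial banking system:
  Assets:      Reserves at CB +297.5M, Securities +229M
  Liabilities: Checkable deposits +1138M, Borrowings from CB −611.5M
So the change in checkable deposits held by the non-bank public at commercial banks is +1138 million.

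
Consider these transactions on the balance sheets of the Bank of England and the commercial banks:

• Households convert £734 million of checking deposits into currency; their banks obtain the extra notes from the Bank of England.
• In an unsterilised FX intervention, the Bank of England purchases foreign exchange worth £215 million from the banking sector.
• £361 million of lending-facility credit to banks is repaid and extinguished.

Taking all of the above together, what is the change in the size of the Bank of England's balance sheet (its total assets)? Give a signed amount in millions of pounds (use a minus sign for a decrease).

Bank of England balance sheet:
  Assets:      Loans to banks −£361M, Foreign assets +£215M
  Liabilities: Bank reserves −£880M, Currency in circulation +£734M
Commercial banking system:
  Assets:      Reserves at CB −£880M, Foreign assets −£215M
  Liabilities: Checkable deposits −£734M, Borrowings from CB −£361M
Change in total Bank of England assets = -£146 million.

-£146 million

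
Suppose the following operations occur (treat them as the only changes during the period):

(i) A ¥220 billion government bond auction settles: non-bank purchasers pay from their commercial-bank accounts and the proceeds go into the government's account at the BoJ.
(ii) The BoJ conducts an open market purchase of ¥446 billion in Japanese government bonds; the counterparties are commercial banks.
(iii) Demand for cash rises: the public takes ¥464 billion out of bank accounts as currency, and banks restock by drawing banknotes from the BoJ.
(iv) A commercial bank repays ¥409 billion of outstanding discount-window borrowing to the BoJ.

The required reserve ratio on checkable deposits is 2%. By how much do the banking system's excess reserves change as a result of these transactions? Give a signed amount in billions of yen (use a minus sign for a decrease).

-¥633.32 billion

Government account inflow ¥220 billion: reserves −¥220B, deposits −¥220B.
OMO purchase (from banks) ¥446 billion: reserves +¥446B, deposits 0.
Currency withdrawal ¥464 billion: reserves −¥464B, deposits −¥464B.
Discount-window repayment ¥409 billion: reserves −¥409B, deposits 0.
Totals: Δreserves = −¥647B, Δdeposits = −¥684B.
Δrequired reserves = 2% × −¥684B = −¥13.68B.
Δexcess reserves = Δreserves − Δrequired = −¥647B − (−¥13.68B) = -¥633.32 billion.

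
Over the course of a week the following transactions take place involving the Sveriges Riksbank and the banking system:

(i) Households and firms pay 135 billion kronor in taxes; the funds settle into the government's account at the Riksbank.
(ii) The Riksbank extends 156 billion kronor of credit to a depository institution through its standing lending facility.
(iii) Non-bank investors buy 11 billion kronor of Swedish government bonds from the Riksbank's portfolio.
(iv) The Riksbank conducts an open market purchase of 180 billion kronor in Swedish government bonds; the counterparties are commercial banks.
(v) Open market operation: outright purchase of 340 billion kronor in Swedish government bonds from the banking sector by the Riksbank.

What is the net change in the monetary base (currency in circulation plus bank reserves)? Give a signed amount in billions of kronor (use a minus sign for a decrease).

+530 billion

Government account inflow 135 billion kronor: reserves shift to a non-base liability → −135B.
Discount-window loan 156 billion kronor: Riksbank balance sheet expands → +156B.
Asset sale (to non-banks) 11 billion kronor: Riksbank balance sheet contracts → −11B.
OMO purchase (from banks) 180 billion kronor: Riksbank balance sheet expands → +180B.
OMO purchase (from banks) 340 billion kronor: Riksbank balance sheet expands → +340B.
Net: −135 + 156 − 11 + 180 + 340 = +530 billion.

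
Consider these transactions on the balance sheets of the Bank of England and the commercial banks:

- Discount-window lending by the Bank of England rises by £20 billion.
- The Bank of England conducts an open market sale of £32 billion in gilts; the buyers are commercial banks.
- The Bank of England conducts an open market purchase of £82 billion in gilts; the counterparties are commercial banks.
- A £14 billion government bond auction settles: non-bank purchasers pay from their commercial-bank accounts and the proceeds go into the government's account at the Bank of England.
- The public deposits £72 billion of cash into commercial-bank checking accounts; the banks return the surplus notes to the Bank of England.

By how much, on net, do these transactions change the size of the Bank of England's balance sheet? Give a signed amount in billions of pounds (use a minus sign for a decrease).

+£70 billion

Discount-window loan £20 billion: a Bank of England asset is acquired → +£20B.
OMO sale (to banks) £32 billion: a Bank of England asset is shed → −£32B.
OMO purchase (from banks) £82 billion: a Bank of England asset is acquired → +£82B.
Government account inflow £14 billion: only the composition of liabilities changes → 0.
Currency deposit £72 billion: only the composition of liabilities changes → 0.
Net: 20 − 32 + 82 + 0 + 0 = +£70 billion.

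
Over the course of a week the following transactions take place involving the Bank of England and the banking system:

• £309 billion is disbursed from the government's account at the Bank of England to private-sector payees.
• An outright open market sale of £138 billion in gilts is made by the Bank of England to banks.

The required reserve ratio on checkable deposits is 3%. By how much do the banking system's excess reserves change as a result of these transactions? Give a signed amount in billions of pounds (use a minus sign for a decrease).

+£161.73 billion

Government spending £309 billion: reserves +£309B, deposits +£309B.
OMO sale (to banks) £138 billion: reserves −£138B, deposits 0.
Totals: Δreserves = +£171B, Δdeposits = +£309B.
Δrequired reserves = 3% × +£309B = +£9.27B.
Δexcess reserves = Δreserves − Δrequired = +£171B − (+£9.27B) = +£161.73 billion.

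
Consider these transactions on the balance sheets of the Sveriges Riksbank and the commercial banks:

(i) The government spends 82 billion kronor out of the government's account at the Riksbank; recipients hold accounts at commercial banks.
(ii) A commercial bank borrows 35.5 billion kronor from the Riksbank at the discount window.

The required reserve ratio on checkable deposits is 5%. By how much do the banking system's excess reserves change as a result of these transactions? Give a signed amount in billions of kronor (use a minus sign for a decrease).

+113.4 billion

Government spending 82 billion kronor: reserves +82B, deposits +82B.
Discount-window loan 35.5 billion kronor: reserves +35.5B, deposits 0.
Totals: Δreserves = +117.5B, Δdeposits = +82B.
Δrequired reserves = 5% × +82B = +4.1B.
Δexcess reserves = Δreserves − Δrequired = +117.5B − (+4.1B) = +113.4 billion.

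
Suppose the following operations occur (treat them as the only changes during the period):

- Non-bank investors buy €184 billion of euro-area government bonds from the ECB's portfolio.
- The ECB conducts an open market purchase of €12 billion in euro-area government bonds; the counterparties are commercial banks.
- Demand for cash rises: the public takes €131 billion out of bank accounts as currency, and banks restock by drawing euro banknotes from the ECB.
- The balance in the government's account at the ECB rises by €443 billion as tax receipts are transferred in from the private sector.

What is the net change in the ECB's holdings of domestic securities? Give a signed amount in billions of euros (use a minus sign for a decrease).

ECB balance sheet:
  Assets:      Securities −€172B
  Liabilities: Bank reserves −€746B, Currency in circulation +€131B, Government deposits +€443B
Commercial banking system:
  Assets:      Reserves at CB −€746B, Securities −€12B
  Liabilities: Checkable deposits −€758B
So the change in the ECB's holdings of domestic securities is -€172 billion.

-€172 billion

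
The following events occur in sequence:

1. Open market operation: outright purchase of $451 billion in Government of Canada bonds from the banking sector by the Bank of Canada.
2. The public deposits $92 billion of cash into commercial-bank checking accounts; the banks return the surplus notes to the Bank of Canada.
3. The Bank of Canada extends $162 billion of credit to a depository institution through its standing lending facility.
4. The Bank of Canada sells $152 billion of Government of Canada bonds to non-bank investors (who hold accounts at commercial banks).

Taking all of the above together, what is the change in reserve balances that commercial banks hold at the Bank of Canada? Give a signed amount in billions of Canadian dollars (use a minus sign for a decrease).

Bank of Canada balance sheet:
  Assets:      Securities +$299B, Loans to banks +$162B
  Liabilities: Bank reserves +$553B, Currency in circulation −$92B
Commercial banking system:
  Assets:      Reserves at CB +$553B, Securities −$451B
  Liabilities: Checkable deposits −$60B, Borrowings from CB +$162B
So the change in reserve balances that commercial banks hold at the Bank of Canada is +$553 billion.

+$553 billion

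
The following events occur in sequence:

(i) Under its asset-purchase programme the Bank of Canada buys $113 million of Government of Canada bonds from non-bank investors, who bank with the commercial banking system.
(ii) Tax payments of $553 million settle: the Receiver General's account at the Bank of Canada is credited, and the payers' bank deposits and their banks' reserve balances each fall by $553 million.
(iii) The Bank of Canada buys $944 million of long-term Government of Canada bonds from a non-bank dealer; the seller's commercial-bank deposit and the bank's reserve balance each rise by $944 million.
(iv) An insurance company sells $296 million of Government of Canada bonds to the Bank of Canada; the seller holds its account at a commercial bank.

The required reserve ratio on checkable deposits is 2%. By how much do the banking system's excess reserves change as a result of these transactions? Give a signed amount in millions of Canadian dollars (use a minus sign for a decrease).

+$784 million

Asset purchase (from non-banks) $113 million: reserves +$113M, deposits +$113M.
Government account inflow $553 million: reserves −$553M, deposits −$553M.
Asset purchase (from non-banks) $944 million: reserves +$944M, deposits +$944M.
Asset purchase (from non-banks) $296 million: reserves +$296M, deposits +$296M.
Totals: Δreserves = +$800M, Δdeposits = +$800M.
Δrequired reserves = 2% × +$800M = +$16M.
Δexcess reserves = Δreserves − Δrequired = +$800M − (+$16M) = +$784 million.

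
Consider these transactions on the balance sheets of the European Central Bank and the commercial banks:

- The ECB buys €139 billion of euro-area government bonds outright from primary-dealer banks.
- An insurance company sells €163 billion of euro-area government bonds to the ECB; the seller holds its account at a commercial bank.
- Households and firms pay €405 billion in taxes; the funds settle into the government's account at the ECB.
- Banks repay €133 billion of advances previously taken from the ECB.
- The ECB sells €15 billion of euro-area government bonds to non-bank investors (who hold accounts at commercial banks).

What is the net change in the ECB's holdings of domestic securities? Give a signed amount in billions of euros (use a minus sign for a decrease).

ECB balance sheet:
  Assets:      Securities +€287B, Loans to banks −€133B
  Liabilities: Bank reserves −€251B, Government deposits +€405B
Commercial banking system:
  Assets:      Reserves at CB −€251B, Securities −€139B
  Liabilities: Checkable deposits −€257B, Borrowings from CB −€133B
So the change in the ECB's holdings of domestic securities is +€287 billion.

+€287 billion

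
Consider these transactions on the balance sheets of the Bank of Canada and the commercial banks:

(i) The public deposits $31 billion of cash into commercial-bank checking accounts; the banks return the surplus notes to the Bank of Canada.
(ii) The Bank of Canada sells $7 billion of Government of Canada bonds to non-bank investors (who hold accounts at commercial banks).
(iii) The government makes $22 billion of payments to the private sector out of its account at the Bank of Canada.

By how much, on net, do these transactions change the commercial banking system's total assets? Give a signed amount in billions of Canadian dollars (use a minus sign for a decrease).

Currency deposit $31 billion: bank balance sheets expand → +$31B.
Asset sale (to non-banks) $7 billion: bank balance sheets shrink → −$7B.
Government spending $22 billion: bank balance sheets expand → +$22B.
Net: 31 − 7 + 22 = +$46 billion.

+$46 billion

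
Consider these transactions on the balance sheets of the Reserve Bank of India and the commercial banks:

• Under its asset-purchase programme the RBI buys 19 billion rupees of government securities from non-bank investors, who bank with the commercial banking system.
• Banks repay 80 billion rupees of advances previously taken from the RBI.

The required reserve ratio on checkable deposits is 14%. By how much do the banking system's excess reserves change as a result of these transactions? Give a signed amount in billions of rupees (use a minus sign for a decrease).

-63.66 billion

Asset purchase (from non-banks) 19 billion rupees: reserves +19B, deposits +19B.
Discount-window repayment 80 billion rupees: reserves −80B, deposits 0.
Totals: Δreserves = −61B, Δdeposits = +19B.
Δrequired reserves = 14% × +19B = +2.66B.
Δexcess reserves = Δreserves − Δrequired = −61B − (+2.66B) = -63.66 billion.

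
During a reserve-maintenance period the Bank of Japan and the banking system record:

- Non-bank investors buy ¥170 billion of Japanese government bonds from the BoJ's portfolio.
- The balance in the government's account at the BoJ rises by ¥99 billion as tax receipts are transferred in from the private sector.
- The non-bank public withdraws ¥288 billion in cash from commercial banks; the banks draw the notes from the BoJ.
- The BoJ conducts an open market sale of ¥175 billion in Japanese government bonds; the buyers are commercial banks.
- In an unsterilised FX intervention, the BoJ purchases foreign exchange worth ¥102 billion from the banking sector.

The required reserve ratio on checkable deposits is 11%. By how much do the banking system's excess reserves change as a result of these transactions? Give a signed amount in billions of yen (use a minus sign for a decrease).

Asset sale (to non-banks) ¥170 billion: reserves −¥170B, deposits −¥170B.
Government account inflow ¥99 billion: reserves −¥99B, deposits −¥99B.
Currency withdrawal ¥288 billion: reserves −¥288B, deposits −¥288B.
OMO sale (to banks) ¥175 billion: reserves −¥175B, deposits 0.
FX purchase ¥102 billion: reserves +¥102B, deposits 0.
Totals: Δreserves = −¥630B, Δdeposits = −¥557B.
Δrequired reserves = 11% × −¥557B = −¥61.27B.
Δexcess reserves = Δreserves − Δrequired = −¥630B − (−¥61.27B) = -¥568.73 billion.

-¥568.73 billion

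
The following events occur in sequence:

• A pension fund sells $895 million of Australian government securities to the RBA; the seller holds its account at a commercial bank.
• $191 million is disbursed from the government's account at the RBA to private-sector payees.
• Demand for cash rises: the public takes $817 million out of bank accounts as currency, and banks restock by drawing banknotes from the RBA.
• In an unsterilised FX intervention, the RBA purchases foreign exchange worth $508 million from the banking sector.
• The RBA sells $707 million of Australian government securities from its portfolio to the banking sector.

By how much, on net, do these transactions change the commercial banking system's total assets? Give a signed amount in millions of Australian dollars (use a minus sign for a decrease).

Asset purchase (from non-banks) $895 million: bank balance sheets expand → +$895M.
Government spending $191 million: bank balance sheets expand → +$191M.
Currency withdrawal $817 million: bank balance sheets shrink → −$817M.
FX purchase $508 million: just an asset swap on bank balance sheets → 0.
OMO sale (to banks) $707 million: just an asset swap on bank balance sheets → 0.
Net: 895 + 191 − 817 + 0 + 0 = +$269 million.

+$269 million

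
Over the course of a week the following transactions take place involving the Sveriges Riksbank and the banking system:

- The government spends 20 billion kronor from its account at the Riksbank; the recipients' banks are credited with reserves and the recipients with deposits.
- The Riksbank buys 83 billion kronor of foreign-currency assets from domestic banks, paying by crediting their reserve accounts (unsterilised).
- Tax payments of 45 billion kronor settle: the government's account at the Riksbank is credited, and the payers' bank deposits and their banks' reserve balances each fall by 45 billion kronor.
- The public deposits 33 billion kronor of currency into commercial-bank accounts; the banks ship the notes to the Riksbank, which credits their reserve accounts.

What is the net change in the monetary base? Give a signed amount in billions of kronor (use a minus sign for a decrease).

Riksbank balance sheet:
  Assets:      Foreign assets +83B
  Liabilities: Bank reserves +91B, Currency in circulation −33B, Government deposits +25B
Commercial banking system:
  Assets:      Reserves at CB +91B, Foreign assets −83B
  Liabilities: Checkable deposits +8B
Monetary base = currency + reserves: −33B + (+91B) = +58 billion.

+58 billion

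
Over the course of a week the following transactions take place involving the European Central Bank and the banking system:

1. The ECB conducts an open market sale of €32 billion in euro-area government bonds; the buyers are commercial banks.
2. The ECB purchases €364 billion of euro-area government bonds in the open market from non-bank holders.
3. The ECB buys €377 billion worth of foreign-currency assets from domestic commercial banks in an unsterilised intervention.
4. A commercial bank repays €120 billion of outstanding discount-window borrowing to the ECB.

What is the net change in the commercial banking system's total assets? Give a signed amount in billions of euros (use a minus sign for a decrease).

+€244 billion

ECB balance sheet:
  Assets:      Securities +€332B, Loans to banks −€120B, Foreign assets +€377B
  Liabilities: Bank reserves +€589B
Commercial banking system:
  Assets:      Reserves at CB +€589B, Securities +€32B, Foreign assets −€377B
  Liabilities: Checkable deposits +€364B, Borrowings from CB −€120B
Change in total bank assets = +€244 billion.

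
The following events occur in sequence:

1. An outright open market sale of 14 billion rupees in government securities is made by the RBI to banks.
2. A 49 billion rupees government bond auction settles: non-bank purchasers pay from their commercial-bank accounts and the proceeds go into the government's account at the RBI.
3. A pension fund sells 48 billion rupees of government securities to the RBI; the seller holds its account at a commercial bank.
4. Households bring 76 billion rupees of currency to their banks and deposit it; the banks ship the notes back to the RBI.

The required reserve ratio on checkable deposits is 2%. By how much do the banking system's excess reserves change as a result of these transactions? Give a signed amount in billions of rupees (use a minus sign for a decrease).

OMO sale (to banks) 14 billion rupees: reserves −14B, deposits 0.
Government account inflow 49 billion rupees: reserves −49B, deposits −49B.
Asset purchase (from non-banks) 48 billion rupees: reserves +48B, deposits +48B.
Currency deposit 76 billion rupees: reserves +76B, deposits +76B.
Totals: Δreserves = +61B, Δdeposits = +75B.
Δrequired reserves = 2% × +75B = +1.5B.
Δexcess reserves = Δreserves − Δrequired = +61B − (+1.5B) = +59.5 billion.

+59.5 billion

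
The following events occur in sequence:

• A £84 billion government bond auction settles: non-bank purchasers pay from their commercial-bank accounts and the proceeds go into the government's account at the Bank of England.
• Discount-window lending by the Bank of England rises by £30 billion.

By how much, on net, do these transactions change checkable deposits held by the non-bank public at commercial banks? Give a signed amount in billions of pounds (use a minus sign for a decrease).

-£84 billion

Bank of England balance sheet:
  Assets:      Loans to banks +£30B
  Liabilities: Bank reserves −£54B, Government deposits +£84B
Commercial banking system:
  Assets:      Reserves at CB −£54B
  Liabilities: Checkable deposits −£84B, Borrowings from CB +£30B
So the change in checkable deposits held by the non-bank public at commercial banks is -£84 billion.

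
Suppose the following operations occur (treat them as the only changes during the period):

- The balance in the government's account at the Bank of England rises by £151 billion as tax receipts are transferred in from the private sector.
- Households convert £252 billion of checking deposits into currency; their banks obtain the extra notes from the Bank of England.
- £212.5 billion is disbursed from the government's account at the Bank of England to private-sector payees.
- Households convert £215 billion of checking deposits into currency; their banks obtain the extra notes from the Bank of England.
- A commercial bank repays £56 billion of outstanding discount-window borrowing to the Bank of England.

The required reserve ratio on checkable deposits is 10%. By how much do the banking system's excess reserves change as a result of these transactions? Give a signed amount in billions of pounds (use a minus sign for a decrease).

Government account inflow £151 billion: reserves −£151B, deposits −£151B.
Currency withdrawal £252 billion: reserves −£252B, deposits −£252B.
Government spending £212.5 billion: reserves +£212.5B, deposits +£212.5B.
Currency withdrawal £215 billion: reserves −£215B, deposits −£215B.
Discount-window repayment £56 billion: reserves −£56B, deposits 0.
Totals: Δreserves = −£461.5B, Δdeposits = −£405.5B.
Δrequired reserves = 10% × −£405.5B = −£40.55B.
Δexcess reserves = Δreserves − Δrequired = −£461.5B − (−£40.55B) = -£420.95 billion.

-£420.95 billion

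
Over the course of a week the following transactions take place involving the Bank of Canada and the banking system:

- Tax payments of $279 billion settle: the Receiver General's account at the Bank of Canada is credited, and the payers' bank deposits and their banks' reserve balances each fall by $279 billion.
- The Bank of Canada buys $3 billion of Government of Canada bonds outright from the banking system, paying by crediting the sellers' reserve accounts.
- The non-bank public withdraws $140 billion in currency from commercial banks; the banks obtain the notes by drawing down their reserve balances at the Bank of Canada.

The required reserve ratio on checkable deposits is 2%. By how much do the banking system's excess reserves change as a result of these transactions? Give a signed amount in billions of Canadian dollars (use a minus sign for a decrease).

Government account inflow $279 billion: reserves −$279B, deposits −$279B.
OMO purchase (from banks) $3 billion: reserves +$3B, deposits 0.
Currency withdrawal $140 billion: reserves −$140B, deposits −$140B.
Totals: Δreserves = −$416B, Δdeposits = −$419B.
Δrequired reserves = 2% × −$419B = −$8.38B.
Δexcess reserves = Δreserves − Δrequired = −$416B − (−$8.38B) = -$407.62 billion.

-$407.62 billion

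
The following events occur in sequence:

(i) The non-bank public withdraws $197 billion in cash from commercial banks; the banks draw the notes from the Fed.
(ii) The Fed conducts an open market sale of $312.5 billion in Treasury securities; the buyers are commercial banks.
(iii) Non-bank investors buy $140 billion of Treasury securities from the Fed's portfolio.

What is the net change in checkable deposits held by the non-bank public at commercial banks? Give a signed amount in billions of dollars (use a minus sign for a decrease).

-$337 billion

Fed balance sheet:
  Assets:      Securities −$452.5B
  Liabilities: Bank reserves −$649.5B, Currency in circulation +$197B
Commercial banking system:
  Assets:      Reserves at CB −$649.5B, Securities +$312.5B
  Liabilities: Checkable deposits −$337B
So the change in checkable deposits held by the non-bank public at commercial banks is -$337 billion.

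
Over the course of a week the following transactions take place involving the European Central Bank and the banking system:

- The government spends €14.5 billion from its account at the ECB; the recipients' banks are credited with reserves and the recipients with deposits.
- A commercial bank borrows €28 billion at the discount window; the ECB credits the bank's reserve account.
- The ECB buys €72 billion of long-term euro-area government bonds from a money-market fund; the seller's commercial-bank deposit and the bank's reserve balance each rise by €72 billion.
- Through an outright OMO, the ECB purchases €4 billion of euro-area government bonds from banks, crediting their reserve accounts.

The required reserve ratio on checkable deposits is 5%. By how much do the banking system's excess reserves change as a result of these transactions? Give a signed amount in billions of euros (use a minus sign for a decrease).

Government spending €14.5 billion: reserves +€14.5B, deposits +€14.5B.
Discount-window loan €28 billion: reserves +€28B, deposits 0.
Asset purchase (from non-banks) €72 billion: reserves +€72B, deposits +€72B.
OMO purchase (from banks) €4 billion: reserves +€4B, deposits 0.
Totals: Δreserves = +€118.5B, Δdeposits = +€86.5B.
Δrequired reserves = 5% × +€86.5B = +€4.325B.
Δexcess reserves = Δreserves − Δrequired = +€118.5B − (+€4.325B) = +€114.175 billion.

+€114.175 billion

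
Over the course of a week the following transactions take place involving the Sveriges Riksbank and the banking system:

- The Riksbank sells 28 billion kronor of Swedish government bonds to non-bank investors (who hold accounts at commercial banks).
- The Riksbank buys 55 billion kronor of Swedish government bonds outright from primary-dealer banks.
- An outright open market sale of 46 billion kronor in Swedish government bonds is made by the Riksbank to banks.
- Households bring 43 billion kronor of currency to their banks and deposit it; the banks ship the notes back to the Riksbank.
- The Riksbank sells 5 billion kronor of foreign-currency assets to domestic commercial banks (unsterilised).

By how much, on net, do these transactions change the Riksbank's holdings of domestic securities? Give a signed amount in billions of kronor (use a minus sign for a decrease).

Riksbank balance sheet:
  Assets:      Securities −19B, Foreign assets −5B
  Liabilities: Bank reserves +19B, Currency in circulation −43B
Commercial banking system:
  Assets:      Reserves at CB +19B, Securities −9B, Foreign assets +5B
  Liabilities: Checkable deposits +15B
So the change in the Riksbank's holdings of domestic securities is -19 billion.

-19 billion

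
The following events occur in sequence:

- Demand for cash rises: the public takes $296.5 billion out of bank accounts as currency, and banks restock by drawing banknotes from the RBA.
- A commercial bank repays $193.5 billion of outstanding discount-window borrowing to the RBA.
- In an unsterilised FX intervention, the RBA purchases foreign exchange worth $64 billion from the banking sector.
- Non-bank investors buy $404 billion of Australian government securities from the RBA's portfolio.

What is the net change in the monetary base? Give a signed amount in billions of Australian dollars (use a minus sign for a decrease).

RBA balance sheet:
  Assets:      Securities −$404B, Loans to banks −$193.5B, Foreign assets +$64B
  Liabilities: Bank reserves −$830B, Currency in circulation +$296.5B
Commercial banking system:
  Assets:      Reserves at CB −$830B, Foreign assets −$64B
  Liabilities: Checkable deposits −$700.5B, Borrowings from CB −$193.5B
Monetary base = currency + reserves: +$296.5B + (−$830B) = -$533.5 billion.

-$533.5 billion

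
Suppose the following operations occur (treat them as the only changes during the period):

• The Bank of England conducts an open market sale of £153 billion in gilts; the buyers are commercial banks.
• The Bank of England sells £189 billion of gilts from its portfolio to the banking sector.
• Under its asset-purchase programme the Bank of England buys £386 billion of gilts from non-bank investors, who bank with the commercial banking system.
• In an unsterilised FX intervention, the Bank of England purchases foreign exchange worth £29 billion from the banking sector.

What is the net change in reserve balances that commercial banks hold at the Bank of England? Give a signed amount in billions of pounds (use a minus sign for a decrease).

OMO sale (to banks) £153 billion: the buying banks pay out of their reserve balances → −£153B.
OMO sale (to banks) £189 billion: the buying banks pay out of their reserve balances → −£189B.
Asset purchase (from non-banks) £386 billion: the Bank of England pays by crediting reserve accounts → +£386B.
FX purchase £29 billion: the Bank of England pays by crediting reserve accounts → +£29B.
Net: −153 − 189 + 386 + 29 = +£73 billion.

+£73 billion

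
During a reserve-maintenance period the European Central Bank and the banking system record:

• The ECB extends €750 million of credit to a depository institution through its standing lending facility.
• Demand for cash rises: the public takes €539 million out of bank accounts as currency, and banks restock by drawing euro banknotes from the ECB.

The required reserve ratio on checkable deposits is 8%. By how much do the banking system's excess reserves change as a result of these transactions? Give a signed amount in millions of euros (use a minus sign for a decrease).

+€254.12 million

Discount-window loan €750 million: reserves +€750M, deposits 0.
Currency withdrawal €539 million: reserves −€539M, deposits −€539M.
Totals: Δreserves = +€211M, Δdeposits = −€539M.
Δrequired reserves = 8% × −€539M = −€43.12M.
Δexcess reserves = Δreserves − Δrequired = +€211M − (−€43.12M) = +€254.12 million.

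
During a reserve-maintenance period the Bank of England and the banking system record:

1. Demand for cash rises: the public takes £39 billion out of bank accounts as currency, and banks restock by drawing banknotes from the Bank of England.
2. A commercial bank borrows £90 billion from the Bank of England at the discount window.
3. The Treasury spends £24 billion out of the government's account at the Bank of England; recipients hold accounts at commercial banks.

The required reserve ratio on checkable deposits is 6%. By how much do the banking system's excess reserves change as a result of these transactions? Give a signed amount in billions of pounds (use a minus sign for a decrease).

Currency withdrawal £39 billion: reserves −£39B, deposits −£39B.
Discount-window loan £90 billion: reserves +£90B, deposits 0.
Government spending £24 billion: reserves +£24B, deposits +£24B.
Totals: Δreserves = +£75B, Δdeposits = −£15B.
Δrequired reserves = 6% × −£15B = −£0.9B.
Δexcess reserves = Δreserves − Δrequired = +£75B − (−£0.9B) = +£75.9 billion.

+£75.9 billion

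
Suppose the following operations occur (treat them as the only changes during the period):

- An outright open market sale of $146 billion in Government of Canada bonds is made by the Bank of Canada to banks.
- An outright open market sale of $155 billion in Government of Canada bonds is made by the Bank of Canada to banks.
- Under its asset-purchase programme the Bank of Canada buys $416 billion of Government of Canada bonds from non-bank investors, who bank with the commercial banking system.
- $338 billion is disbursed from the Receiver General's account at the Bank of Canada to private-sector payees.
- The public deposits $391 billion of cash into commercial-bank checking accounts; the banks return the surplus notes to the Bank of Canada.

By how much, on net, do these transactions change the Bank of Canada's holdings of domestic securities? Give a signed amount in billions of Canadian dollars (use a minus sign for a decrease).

OMO sale (to banks) $146 billion: securities removed from the Bank of Canada's portfolio → −$146B.
OMO sale (to banks) $155 billion: securities removed from the Bank of Canada's portfolio → −$155B.
Asset purchase (from non-banks) $416 billion: securities added to the Bank of Canada's portfolio → +$416B.
Government spending $338 billion: the Bank of Canada's securities portfolio is untouched → 0.
Currency deposit $391 billion: the Bank of Canada's securities portfolio is untouched → 0.
Net: −146 − 155 + 416 + 0 + 0 = +$115 billion.

+$115 billion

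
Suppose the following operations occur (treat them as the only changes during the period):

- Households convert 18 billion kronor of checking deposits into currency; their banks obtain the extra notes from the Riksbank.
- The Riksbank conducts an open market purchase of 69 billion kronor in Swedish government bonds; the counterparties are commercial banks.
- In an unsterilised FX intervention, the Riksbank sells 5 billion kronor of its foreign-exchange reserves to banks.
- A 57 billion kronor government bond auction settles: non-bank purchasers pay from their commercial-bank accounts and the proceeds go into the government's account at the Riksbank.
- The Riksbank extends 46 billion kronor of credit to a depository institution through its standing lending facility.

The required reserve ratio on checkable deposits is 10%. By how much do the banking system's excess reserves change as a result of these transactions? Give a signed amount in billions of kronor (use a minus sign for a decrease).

Currency withdrawal 18 billion kronor: reserves −18B, deposits −18B.
OMO purchase (from banks) 69 billion kronor: reserves +69B, deposits 0.
FX sale 5 billion kronor: reserves −5B, deposits 0.
Government account inflow 57 billion kronor: reserves −57B, deposits −57B.
Discount-window loan 46 billion kronor: reserves +46B, deposits 0.
Totals: Δreserves = +35B, Δdeposits = −75B.
Δrequired reserves = 10% × −75B = −7.5B.
Δexcess reserves = Δreserves − Δrequired = +35B − (−7.5B) = +42.5 billion.

+42.5 billion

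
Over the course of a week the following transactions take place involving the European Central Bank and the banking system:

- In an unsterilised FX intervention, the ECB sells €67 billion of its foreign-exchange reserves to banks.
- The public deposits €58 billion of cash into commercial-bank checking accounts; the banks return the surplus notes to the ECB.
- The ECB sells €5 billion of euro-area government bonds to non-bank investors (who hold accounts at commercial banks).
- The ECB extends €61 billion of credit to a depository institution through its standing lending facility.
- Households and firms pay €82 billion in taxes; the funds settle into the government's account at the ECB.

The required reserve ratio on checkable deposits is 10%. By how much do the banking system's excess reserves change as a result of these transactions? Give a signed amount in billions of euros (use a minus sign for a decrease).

-€32.1 billion

FX sale €67 billion: reserves −€67B, deposits 0.
Currency deposit €58 billion: reserves +€58B, deposits +€58B.
Asset sale (to non-banks) €5 billion: reserves −€5B, deposits −€5B.
Discount-window loan €61 billion: reserves +€61B, deposits 0.
Government account inflow €82 billion: reserves −€82B, deposits −€82B.
Totals: Δreserves = −€35B, Δdeposits = −€29B.
Δrequired reserves = 10% × −€29B = −€2.9B.
Δexcess reserves = Δreserves − Δrequired = −€35B − (−€2.9B) = -€32.1 billion.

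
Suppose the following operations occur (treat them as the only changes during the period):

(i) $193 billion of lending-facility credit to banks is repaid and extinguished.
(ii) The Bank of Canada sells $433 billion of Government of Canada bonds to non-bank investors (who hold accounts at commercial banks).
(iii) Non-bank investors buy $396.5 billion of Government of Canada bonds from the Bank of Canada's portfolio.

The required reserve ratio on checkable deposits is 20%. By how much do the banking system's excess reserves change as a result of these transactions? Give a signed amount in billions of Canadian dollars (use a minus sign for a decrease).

-$856.6 billion

Discount-window repayment $193 billion: reserves −$193B, deposits 0.
Asset sale (to non-banks) $433 billion: reserves −$433B, deposits −$433B.
Asset sale (to non-banks) $396.5 billion: reserves −$396.5B, deposits −$396.5B.
Totals: Δreserves = −$1022.5B, Δdeposits = −$829.5B.
Δrequired reserves = 20% × −$829.5B = −$165.9B.
Δexcess reserves = Δreserves − Δrequired = −$1022.5B − (−$165.9B) = -$856.6 billion.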